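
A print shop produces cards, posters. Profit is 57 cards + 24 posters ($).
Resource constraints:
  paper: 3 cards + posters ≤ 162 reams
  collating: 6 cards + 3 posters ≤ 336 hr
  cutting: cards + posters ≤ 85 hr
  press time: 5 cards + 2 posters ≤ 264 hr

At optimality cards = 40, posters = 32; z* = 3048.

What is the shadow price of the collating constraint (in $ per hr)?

Check each constraint at x*: paper 152/162 (slack 10); collating 336/336 (tight); cutting 72/85 (slack 13); press time 264/264 (tight).
Slack constraints have shadow price 0 (complementary slackness).
From A_Bᵀ y = c: 6·y_collating + 5·y_press time = 57; 3·y_collating + 2·y_press time = 24.
Solving: y_collating = 2, y_press time = 9.
Shadow price of collating = 2.

2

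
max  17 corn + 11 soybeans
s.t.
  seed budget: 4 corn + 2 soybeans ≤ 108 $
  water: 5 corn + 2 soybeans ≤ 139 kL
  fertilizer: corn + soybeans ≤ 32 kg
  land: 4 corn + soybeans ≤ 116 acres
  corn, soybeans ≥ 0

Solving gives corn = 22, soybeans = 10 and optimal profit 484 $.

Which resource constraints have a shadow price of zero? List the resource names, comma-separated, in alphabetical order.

seed budget: 108/108 (binding)
water: 130/139 (slack 9)
fertilizer: 32/32 (binding)
land: 98/116 (slack 18)
By complementary slackness, a constraint with positive slack has shadow price 0 → land, water.

land, water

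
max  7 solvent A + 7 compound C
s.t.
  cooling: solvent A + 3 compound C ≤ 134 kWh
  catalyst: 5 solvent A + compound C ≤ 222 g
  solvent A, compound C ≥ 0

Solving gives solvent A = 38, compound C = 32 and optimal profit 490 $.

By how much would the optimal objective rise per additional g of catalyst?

1

Check each constraint at x*: cooling 134/134 (tight); catalyst 222/222 (tight).
Dual feasibility on the basic columns requires 1·y_cooling + 5·y_catalyst = 7, 3·y_cooling + 1·y_catalyst = 7.
Solving: y_cooling = 2, y_catalyst = 1.
Shadow price of catalyst = 1.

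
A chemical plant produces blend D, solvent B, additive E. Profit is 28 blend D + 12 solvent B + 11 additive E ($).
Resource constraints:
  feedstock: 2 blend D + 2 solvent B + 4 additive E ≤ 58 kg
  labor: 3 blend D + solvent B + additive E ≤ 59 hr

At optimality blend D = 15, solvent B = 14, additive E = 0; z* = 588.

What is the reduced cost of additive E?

Both feedstock and labor are binding at x*.
Dual feasibility on the basic columns requires 2·y_feedstock + 3·y_labor = 28, 2·y_feedstock + 1·y_labor = 12.
This yields shadow prices y_feedstock = 2, y_labor = 8.
Reduced cost of additive E: c₃ − yᵀa₃ = 11 − (2·4 + 8·1) = 11 − 16 = -5.

-5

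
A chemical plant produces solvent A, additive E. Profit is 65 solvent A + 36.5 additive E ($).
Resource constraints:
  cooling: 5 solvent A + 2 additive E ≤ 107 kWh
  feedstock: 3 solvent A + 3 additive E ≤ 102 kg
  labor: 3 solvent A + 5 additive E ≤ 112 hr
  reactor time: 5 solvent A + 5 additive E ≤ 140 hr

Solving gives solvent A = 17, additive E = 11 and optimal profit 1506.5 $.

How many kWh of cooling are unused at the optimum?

cooling used = 5·17 + 2·11 = 107; slack = 107 − 107 = 0.

0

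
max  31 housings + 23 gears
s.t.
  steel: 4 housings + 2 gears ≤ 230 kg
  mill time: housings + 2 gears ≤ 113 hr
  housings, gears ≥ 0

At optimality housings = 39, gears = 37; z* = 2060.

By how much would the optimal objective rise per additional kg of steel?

6.5

At the optimum: steel uses 230 of 230 (binding); mill time uses 113 of 113 (binding).
The binding rows give the dual system: 4·y_steel + 1·y_mill time = 31 and 2·y_steel + 2·y_mill time = 23.
This yields shadow prices y_steel = 6.5, y_mill time = 5.
Shadow price of steel = 6.5.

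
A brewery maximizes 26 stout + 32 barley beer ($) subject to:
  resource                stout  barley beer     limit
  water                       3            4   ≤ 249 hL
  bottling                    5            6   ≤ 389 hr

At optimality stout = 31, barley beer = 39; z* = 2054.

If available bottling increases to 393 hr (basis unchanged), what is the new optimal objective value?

Check each constraint at x*: water 249/249 (tight); bottling 389/389 (tight).
The binding rows give the dual system: 3·y_water + 5·y_bottling = 26 and 4·y_water + 6·y_bottling = 32.
Solving: y_water = 2, y_bottling = 4.
Δz = y_bottling·Δb = 4 × (4) = 16, so new z* = 2054 + 16 = 2070.

2070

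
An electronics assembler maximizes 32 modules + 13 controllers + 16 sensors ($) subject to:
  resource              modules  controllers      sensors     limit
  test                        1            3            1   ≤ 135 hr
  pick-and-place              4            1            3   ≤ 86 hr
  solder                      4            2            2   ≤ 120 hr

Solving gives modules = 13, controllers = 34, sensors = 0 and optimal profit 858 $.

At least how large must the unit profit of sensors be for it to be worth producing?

Check each constraint at x*: test 115/135 (slack 20); pick-and-place 86/86 (tight); solder 120/120 (tight).
Slack constraints have shadow price 0 (complementary slackness).
The binding rows give the dual system: 4·y_pick-and-place + 4·y_solder = 32 and 1·y_pick-and-place + 2·y_solder = 13.
→ y_pick-and-place = 3 and y_solder = 5.
sensors enters the basis when its profit ≥ yᵀa₃ = 3·3 + 5·2 = 19.

19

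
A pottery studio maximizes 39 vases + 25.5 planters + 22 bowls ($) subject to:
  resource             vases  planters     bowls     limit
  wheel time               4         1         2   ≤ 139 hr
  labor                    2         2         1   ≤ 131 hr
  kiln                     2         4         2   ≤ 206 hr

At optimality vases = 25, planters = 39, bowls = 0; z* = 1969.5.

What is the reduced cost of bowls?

-2

At the optimum: wheel time uses 139 of 139 (binding); labor uses 128 of 131 (slack = 3); kiln uses 206 of 206 (binding).
Since labor is not tight, its dual is 0.
Dual feasibility on the basic columns requires 4·y_wheel time + 2·y_kiln = 39, 1·y_wheel time + 4·y_kiln = 25.5.
Solving: y_wheel time = 7.5, y_kiln = 4.5.
Reduced cost of bowls: c₃ − yᵀa₃ = 22 − (7.5·2 + 4.5·2) = 22 − 24 = -2.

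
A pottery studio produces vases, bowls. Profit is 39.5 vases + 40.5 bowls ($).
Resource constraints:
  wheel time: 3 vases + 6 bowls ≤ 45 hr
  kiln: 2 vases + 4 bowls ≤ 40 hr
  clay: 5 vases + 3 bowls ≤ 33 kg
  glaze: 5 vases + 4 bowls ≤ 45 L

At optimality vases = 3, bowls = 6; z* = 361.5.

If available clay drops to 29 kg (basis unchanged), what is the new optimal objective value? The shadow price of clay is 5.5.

Δb = -4, so new z* = 361.5 + (5.5)·(-4) = 361.5 − 22 = 339.5.

339.5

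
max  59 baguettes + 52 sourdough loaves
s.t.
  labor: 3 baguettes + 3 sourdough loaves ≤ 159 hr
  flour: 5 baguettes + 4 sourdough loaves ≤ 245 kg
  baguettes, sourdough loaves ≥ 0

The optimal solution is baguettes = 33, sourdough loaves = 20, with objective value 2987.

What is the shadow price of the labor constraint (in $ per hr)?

8

At the optimum: labor uses 159 of 159 (binding); flour uses 245 of 245 (binding).
The binding rows give the dual system: 3·y_labor + 5·y_flour = 59 and 3·y_labor + 4·y_flour = 52.
→ y_labor = 8 and y_flour = 7.
Shadow price of labor = 8.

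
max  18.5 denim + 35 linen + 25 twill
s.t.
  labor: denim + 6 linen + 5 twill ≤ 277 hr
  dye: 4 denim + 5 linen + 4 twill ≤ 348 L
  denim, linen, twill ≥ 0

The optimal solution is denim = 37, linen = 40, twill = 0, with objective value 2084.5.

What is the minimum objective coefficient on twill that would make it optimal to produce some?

28.5

Both labor and dye are binding at x*.
Dual feasibility on the basic columns requires 1·y_labor + 4·y_dye = 18.5, 6·y_labor + 5·y_dye = 35.
→ y_labor = 2.5 and y_dye = 4.
twill enters the basis when its profit ≥ yᵀa₃ = 2.5·5 + 4·4 = 28.5.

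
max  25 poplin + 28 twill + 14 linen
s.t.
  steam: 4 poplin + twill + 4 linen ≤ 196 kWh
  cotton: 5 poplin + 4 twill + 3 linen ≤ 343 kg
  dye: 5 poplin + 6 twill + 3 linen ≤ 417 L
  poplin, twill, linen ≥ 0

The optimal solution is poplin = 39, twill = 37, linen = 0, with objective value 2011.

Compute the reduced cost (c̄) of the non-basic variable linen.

Binding: cotton and dye. Non-binding: steam (3 unused).
Slack constraints have shadow price 0 (complementary slackness).
The binding rows give the dual system: 5·y_cotton + 5·y_dye = 25 and 4·y_cotton + 6·y_dye = 28.
→ y_cotton = 1 and y_dye = 4.
Reduced cost of linen: c₃ − yᵀa₃ = 14 − (1·3 + 4·3) = 14 − 15 = -1.

-1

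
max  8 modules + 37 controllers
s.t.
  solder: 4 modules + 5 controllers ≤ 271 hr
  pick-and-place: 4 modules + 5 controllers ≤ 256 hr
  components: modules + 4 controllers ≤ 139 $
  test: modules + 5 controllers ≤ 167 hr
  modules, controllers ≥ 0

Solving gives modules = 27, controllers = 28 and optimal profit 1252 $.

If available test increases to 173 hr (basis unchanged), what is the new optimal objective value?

At the optimum: solder uses 248 of 271 (slack = 23); pick-and-place uses 248 of 256 (slack = 8); components uses 139 of 139 (binding); test uses 167 of 167 (binding).
Slack constraints have shadow price 0 (complementary slackness).
From A_Bᵀ y = c: 1·y_components + 1·y_test = 8; 4·y_components + 5·y_test = 37.
Solving: y_components = 3, y_test = 5.
Δz = y_test·Δb = 5 × (6) = 30, so new z* = 1252 + 30 = 1282.

1282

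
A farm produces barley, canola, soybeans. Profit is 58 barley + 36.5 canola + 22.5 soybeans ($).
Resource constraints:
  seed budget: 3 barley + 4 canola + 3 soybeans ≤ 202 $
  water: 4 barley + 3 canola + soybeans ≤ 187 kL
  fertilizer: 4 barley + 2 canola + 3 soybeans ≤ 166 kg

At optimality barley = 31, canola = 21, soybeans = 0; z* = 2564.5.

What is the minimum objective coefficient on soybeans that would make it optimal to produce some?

At the optimum: seed budget uses 177 of 202 (slack = 25); water uses 187 of 187 (binding); fertilizer uses 166 of 166 (binding).
Slack constraints have shadow price 0 (complementary slackness).
From A_Bᵀ y = c: 4·y_water + 4·y_fertilizer = 58; 3·y_water + 2·y_fertilizer = 36.5.
→ y_water = 7.5 and y_fertilizer = 7.
soybeans enters the basis when its profit ≥ yᵀa₃ = 7.5·1 + 7·3 = 28.5.

28.5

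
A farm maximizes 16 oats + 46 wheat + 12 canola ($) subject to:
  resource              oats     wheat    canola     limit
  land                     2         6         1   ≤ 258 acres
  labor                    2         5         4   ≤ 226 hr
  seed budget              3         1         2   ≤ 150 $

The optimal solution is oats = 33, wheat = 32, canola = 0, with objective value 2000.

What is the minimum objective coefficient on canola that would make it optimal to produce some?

14

Check each constraint at x*: land 258/258 (tight); labor 226/226 (tight); seed budget 131/150 (slack 19).
Slack constraints have shadow price 0 (complementary slackness).
The binding rows give the dual system: 2·y_land + 2·y_labor = 16 and 6·y_land + 5·y_labor = 46.
This yields shadow prices y_land = 6, y_labor = 2.
canola enters the basis when its profit ≥ yᵀa₃ = 6·1 + 2·4 = 14.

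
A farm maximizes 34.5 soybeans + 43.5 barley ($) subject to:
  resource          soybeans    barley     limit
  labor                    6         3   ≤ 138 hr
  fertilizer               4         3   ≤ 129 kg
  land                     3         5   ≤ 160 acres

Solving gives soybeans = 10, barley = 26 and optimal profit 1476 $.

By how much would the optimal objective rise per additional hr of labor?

2

Binding: labor and land. Non-binding: fertilizer (11 unused).
By complementary slackness, y = 0 for the non-binding constraint.
The binding rows give the dual system: 6·y_labor + 3·y_land = 34.5 and 3·y_labor + 5·y_land = 43.5.
→ y_labor = 2 and y_land = 7.5.
Shadow price of labor = 2.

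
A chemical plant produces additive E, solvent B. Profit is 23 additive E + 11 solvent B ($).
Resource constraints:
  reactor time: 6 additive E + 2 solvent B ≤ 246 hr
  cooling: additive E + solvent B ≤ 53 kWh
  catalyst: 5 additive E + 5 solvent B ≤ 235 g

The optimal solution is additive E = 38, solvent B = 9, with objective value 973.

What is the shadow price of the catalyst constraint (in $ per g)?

1

Binding: reactor time and catalyst. Non-binding: cooling (6 unused).
Since cooling is not tight, its dual is 0.
The binding rows give the dual system: 6·y_reactor time + 5·y_catalyst = 23 and 2·y_reactor time + 5·y_catalyst = 11.
Solving: y_reactor time = 3, y_catalyst = 1.
Shadow price of catalyst = 1.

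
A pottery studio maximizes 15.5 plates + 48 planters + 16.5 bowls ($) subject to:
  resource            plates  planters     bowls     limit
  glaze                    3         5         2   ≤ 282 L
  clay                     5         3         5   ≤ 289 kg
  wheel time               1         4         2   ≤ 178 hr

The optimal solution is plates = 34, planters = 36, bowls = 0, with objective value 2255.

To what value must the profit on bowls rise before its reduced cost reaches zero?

23

At the optimum: glaze uses 282 of 282 (binding); clay uses 278 of 289 (slack = 11); wheel time uses 178 of 178 (binding).
Slack constraints have shadow price 0 (complementary slackness).
The binding rows give the dual system: 3·y_glaze + 1·y_wheel time = 15.5 and 5·y_glaze + 4·y_wheel time = 48.
This yields shadow prices y_glaze = 2, y_wheel time = 9.5.
bowls enters the basis when its profit ≥ yᵀa₃ = 2·2 + 9.5·2 = 23.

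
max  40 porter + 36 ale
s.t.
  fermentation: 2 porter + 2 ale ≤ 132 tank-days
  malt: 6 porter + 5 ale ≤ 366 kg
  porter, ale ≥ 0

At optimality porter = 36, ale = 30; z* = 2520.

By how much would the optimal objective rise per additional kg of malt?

4

Check each constraint at x*: fermentation 132/132 (tight); malt 366/366 (tight).
The binding rows give the dual system: 2·y_fermentation + 6·y_malt = 40 and 2·y_fermentation + 5·y_malt = 36.
Solving: y_fermentation = 8, y_malt = 4.
Shadow price of malt = 4.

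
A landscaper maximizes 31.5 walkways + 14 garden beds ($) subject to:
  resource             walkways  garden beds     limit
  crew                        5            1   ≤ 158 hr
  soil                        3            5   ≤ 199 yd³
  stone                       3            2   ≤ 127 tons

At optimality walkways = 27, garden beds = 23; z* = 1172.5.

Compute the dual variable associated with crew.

At the optimum: crew uses 158 of 158 (binding); soil uses 196 of 199 (slack = 3); stone uses 127 of 127 (binding).
Slack constraints have shadow price 0 (complementary slackness).
The binding rows give the dual system: 5·y_crew + 3·y_stone = 31.5 and 1·y_crew + 2·y_stone = 14.
→ y_crew = 3 and y_stone = 5.5.
Shadow price of crew = 3.

3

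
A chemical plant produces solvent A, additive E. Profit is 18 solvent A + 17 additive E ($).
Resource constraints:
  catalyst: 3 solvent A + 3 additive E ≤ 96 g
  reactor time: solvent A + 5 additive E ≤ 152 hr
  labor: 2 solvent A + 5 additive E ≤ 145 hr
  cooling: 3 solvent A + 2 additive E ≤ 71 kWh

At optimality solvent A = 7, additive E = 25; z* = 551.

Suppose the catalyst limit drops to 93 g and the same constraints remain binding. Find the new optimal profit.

Check each constraint at x*: catalyst 96/96 (tight); reactor time 132/152 (slack 20); labor 139/145 (slack 6); cooling 71/71 (tight).
Slack constraints have shadow price 0 (complementary slackness).
The binding rows give the dual system: 3·y_catalyst + 3·y_cooling = 18 and 3·y_catalyst + 2·y_cooling = 17.
This yields shadow prices y_catalyst = 5, y_cooling = 1.
Δz = y_catalyst·Δb = 5 × (-3) = -15, so new z* = 551 − 15 = 536.

536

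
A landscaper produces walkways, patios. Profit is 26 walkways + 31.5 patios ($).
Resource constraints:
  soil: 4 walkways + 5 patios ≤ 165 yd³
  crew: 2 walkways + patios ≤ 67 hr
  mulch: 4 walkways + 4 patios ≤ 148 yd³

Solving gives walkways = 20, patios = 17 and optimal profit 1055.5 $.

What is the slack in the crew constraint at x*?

10

crew used = 2·20 + 1·17 = 57; slack = 67 − 57 = 10.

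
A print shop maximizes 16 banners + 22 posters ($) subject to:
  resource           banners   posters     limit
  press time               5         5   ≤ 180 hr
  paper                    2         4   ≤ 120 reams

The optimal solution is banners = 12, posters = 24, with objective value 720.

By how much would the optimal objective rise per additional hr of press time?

Check each constraint at x*: press time 180/180 (tight); paper 120/120 (tight).
From A_Bᵀ y = c: 5·y_press time + 2·y_paper = 16; 5·y_press time + 4·y_paper = 22.
→ y_press time = 2 and y_paper = 3.
Shadow price of press time = 2.

2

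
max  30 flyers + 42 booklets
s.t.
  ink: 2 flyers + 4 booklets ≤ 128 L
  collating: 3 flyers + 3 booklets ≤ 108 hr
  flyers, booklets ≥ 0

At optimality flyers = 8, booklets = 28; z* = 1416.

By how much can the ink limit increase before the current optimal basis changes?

16

Binding constraints: ink, collating. The basis is B = [[2,4],[3,3]] with det -6.
Per unit increase in ink, x* moves by d = (-0.5, 0.5).
The basis stays optimal until flyers reaches 0; allowable increase = 16 L.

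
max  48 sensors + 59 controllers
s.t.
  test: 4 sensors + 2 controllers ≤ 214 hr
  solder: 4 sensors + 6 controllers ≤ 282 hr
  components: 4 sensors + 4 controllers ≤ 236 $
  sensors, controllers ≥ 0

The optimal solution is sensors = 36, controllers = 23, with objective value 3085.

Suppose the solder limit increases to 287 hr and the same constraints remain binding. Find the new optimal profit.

3112.5

Binding: solder and components. Non-binding: test (24 unused).
Since test is not tight, its dual is 0.
Dual feasibility on the basic columns requires 4·y_solder + 4·y_components = 48, 6·y_solder + 4·y_components = 59.
Solving: y_solder = 5.5, y_components = 6.5.
Δz = y_solder·Δb = 5.5 × (5) = 27.5, so new z* = 3085 + 27.5 = 3112.5.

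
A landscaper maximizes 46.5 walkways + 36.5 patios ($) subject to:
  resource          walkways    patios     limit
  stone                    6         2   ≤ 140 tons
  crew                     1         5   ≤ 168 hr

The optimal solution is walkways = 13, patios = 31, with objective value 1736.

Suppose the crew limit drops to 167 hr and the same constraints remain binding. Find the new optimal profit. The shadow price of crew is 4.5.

Δb = -1, so new z* = 1736 + (4.5)·(-1) = 1736 − 4.5 = 1731.5.

1731.5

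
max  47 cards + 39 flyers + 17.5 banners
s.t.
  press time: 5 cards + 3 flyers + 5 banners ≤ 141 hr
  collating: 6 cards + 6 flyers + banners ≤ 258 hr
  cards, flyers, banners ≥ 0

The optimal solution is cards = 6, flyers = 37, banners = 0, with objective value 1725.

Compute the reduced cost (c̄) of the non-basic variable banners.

-7

At the optimum: press time uses 141 of 141 (binding); collating uses 258 of 258 (binding).
Dual feasibility on the basic columns requires 5·y_press time + 6·y_collating = 47, 3·y_press time + 6·y_collating = 39.
→ y_press time = 4 and y_collating = 4.5.
Reduced cost of banners: c₃ − yᵀa₃ = 17.5 − (4·5 + 4.5·1) = 17.5 − 24.5 = -7.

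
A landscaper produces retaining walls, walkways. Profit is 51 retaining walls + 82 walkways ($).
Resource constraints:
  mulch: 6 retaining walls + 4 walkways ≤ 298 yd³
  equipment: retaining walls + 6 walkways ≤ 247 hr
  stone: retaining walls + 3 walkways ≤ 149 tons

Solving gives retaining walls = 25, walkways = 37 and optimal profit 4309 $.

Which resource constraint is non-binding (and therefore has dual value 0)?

stone

mulch: 298/298 (binding)
equipment: 247/247 (binding)
stone: 136/149 (slack 13)
By complementary slackness, a constraint with positive slack has shadow price 0 → stone.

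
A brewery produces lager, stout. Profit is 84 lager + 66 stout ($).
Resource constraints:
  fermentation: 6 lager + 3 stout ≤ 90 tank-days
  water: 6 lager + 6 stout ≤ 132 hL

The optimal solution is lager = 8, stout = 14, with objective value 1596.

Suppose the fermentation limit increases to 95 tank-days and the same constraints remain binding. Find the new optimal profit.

At the optimum: fermentation uses 90 of 90 (binding); water uses 132 of 132 (binding).
From A_Bᵀ y = c: 6·y_fermentation + 6·y_water = 84; 3·y_fermentation + 6·y_water = 66.
Solving: y_fermentation = 6, y_water = 8.
Δz = y_fermentation·Δb = 6 × (5) = 30, so new z* = 1596 + 30 = 1626.

1626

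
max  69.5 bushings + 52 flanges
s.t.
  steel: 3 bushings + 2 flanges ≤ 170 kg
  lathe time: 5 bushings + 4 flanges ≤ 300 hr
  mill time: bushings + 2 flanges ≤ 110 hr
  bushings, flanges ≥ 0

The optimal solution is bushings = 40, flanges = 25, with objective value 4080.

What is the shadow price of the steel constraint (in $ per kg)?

9

Binding: steel and lathe time. Non-binding: mill time (20 unused).
Slack constraints have shadow price 0 (complementary slackness).
The binding rows give the dual system: 3·y_steel + 5·y_lathe time = 69.5 and 2·y_steel + 4·y_lathe time = 52.
Solving: y_steel = 9, y_lathe time = 8.5.
Shadow price of steel = 9.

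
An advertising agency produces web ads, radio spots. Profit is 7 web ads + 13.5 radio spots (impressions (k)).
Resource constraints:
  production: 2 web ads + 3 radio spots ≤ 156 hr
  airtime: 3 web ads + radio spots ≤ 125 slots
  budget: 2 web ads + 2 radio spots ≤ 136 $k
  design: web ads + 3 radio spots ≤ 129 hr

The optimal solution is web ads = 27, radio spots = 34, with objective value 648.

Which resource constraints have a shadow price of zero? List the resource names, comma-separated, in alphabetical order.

airtime, budget

production: 156/156 (binding)
airtime: 115/125 (slack 10)
budget: 122/136 (slack 14)
design: 129/129 (binding)
By complementary slackness, a constraint with positive slack has shadow price 0 → airtime, budget.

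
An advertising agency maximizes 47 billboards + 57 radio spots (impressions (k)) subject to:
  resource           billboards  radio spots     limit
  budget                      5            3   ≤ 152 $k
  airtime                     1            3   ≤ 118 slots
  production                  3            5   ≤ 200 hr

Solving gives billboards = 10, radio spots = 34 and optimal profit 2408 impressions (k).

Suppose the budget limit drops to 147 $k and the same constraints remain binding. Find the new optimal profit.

Binding: budget and production. Non-binding: airtime (6 unused).
Slack constraints have shadow price 0 (complementary slackness).
Dual feasibility on the basic columns requires 5·y_budget + 3·y_production = 47, 3·y_budget + 5·y_production = 57.
Solving: y_budget = 4, y_production = 9.
Δz = y_budget·Δb = 4 × (-5) = -20, so new z* = 2408 − 20 = 2388.

2388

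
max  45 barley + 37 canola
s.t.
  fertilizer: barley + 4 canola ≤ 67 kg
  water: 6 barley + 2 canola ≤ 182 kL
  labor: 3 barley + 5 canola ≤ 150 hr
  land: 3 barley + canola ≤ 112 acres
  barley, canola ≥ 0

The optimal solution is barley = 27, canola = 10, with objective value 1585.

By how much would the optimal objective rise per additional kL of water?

Binding: fertilizer and water. Non-binding: labor (19 unused), land (21 unused).
By complementary slackness, y = 0 for the non-binding constraints.
Dual feasibility on the basic columns requires 1·y_fertilizer + 6·y_water = 45, 4·y_fertilizer + 2·y_water = 37.
Solving: y_fertilizer = 6, y_water = 6.5.
Shadow price of water = 6.5.

6.5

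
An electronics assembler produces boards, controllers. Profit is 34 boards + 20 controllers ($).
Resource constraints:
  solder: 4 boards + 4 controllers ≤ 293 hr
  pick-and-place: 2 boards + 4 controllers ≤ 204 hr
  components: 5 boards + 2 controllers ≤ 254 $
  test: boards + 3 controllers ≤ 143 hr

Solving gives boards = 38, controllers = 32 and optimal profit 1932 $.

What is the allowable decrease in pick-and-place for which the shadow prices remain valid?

Binding constraints: pick-and-place, components. The basis is B = [[2,4],[5,2]] with det -16.
Per unit decrease in pick-and-place, x* moves by d = (0.125, -0.3125).
The basis stays optimal until controllers reaches 0; allowable decrease = 102.4 hr.

102.4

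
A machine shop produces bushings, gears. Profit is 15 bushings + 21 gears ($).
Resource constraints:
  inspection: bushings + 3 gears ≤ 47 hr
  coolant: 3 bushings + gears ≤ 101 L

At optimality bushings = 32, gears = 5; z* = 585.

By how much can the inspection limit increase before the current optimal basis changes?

256

Binding constraints: inspection, coolant. The basis is B = [[1,3],[3,1]] with det -8.
Per unit increase in inspection, x* moves by d = (-0.125, 0.375).
The basis stays optimal until bushings reaches 0; allowable increase = 256 hr.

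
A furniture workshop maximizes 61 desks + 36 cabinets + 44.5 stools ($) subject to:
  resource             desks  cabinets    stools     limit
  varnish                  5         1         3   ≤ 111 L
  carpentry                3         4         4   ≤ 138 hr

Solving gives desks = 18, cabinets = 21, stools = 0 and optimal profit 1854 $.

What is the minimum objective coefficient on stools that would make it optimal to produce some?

At the optimum: varnish uses 111 of 111 (binding); carpentry uses 138 of 138 (binding).
Dual feasibility on the basic columns requires 5·y_varnish + 3·y_carpentry = 61, 1·y_varnish + 4·y_carpentry = 36.
Solving: y_varnish = 8, y_carpentry = 7.
stools enters the basis when its profit ≥ yᵀa₃ = 8·3 + 7·4 = 52.

52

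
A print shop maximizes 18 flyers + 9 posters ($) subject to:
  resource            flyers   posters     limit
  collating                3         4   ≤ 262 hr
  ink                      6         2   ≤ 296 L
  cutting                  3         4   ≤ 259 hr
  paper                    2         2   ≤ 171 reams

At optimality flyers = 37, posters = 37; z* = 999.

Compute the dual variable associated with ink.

2.5

Binding: ink and cutting. Non-binding: collating (3 unused), paper (23 unused).
Slack constraints have shadow price 0 (complementary slackness).
Dual feasibility on the basic columns requires 6·y_ink + 3·y_cutting = 18, 2·y_ink + 4·y_cutting = 9.
Solving: y_ink = 2.5, y_cutting = 1.
Shadow price of ink = 2.5.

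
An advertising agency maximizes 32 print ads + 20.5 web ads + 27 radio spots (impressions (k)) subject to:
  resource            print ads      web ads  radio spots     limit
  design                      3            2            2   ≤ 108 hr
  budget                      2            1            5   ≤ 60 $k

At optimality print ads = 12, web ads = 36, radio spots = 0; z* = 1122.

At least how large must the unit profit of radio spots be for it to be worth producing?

30.5

Both design and budget are binding at x*.
Dual feasibility on the basic columns requires 3·y_design + 2·y_budget = 32, 2·y_design + 1·y_budget = 20.5.
This yields shadow prices y_design = 9, y_budget = 2.5.
radio spots enters the basis when its profit ≥ yᵀa₃ = 9·2 + 2.5·5 = 30.5.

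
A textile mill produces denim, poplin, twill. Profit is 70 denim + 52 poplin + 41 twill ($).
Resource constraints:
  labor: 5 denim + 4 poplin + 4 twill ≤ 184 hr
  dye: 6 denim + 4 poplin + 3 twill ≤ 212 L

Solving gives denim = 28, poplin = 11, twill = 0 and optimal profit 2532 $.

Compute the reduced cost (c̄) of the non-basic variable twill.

-6

Both labor and dye are binding at x*.
The binding rows give the dual system: 5·y_labor + 6·y_dye = 70 and 4·y_labor + 4·y_dye = 52.
→ y_labor = 8 and y_dye = 5.
Reduced cost of twill: c₃ − yᵀa₃ = 41 − (8·4 + 5·3) = 41 − 47 = -6.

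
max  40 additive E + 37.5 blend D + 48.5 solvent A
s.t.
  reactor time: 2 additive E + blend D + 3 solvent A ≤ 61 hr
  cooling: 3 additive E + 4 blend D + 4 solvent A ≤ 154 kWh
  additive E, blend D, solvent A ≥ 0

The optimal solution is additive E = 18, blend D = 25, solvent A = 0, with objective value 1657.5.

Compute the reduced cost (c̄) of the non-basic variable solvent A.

Both reactor time and cooling are binding at x*.
Dual feasibility on the basic columns requires 2·y_reactor time + 3·y_cooling = 40, 1·y_reactor time + 4·y_cooling = 37.5.
Solving: y_reactor time = 9.5, y_cooling = 7.
Reduced cost of solvent A: c₃ − yᵀa₃ = 48.5 − (9.5·3 + 7·4) = 48.5 − 56.5 = -8.

-8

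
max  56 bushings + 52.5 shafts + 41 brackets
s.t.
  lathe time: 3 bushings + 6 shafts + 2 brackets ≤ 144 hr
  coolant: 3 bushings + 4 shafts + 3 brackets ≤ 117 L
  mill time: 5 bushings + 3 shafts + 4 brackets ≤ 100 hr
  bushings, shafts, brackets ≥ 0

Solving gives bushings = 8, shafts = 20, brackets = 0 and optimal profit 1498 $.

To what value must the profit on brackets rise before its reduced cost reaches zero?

43

Check each constraint at x*: lathe time 144/144 (tight); coolant 104/117 (slack 13); mill time 100/100 (tight).
Slack constraints have shadow price 0 (complementary slackness).
From A_Bᵀ y = c: 3·y_lathe time + 5·y_mill time = 56; 6·y_lathe time + 3·y_mill time = 52.5.
This yields shadow prices y_lathe time = 4.5, y_mill time = 8.5.
brackets enters the basis when its profit ≥ yᵀa₃ = 4.5·2 + 8.5·4 = 43.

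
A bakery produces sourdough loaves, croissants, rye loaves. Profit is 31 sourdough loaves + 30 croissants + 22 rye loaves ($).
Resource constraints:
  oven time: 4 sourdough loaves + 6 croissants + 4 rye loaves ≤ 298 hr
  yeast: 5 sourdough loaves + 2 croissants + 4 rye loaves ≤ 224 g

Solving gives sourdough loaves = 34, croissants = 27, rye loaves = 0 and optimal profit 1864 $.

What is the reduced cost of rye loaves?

-6

Check each constraint at x*: oven time 298/298 (tight); yeast 224/224 (tight).
From A_Bᵀ y = c: 4·y_oven time + 5·y_yeast = 31; 6·y_oven time + 2·y_yeast = 30.
This yields shadow prices y_oven time = 4, y_yeast = 3.
Reduced cost of rye loaves: c₃ − yᵀa₃ = 22 − (4·4 + 3·4) = 22 − 28 = -6.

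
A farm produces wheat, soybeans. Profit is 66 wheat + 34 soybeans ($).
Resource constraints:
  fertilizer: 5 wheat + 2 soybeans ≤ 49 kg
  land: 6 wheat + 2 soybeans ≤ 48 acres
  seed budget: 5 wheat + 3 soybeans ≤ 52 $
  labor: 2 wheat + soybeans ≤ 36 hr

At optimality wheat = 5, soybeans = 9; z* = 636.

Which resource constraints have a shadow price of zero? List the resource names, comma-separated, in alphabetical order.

fertilizer: 43/49 (slack 6)
land: 48/48 (binding)
seed budget: 52/52 (binding)
labor: 19/36 (slack 17)
By complementary slackness, a constraint with positive slack has shadow price 0 → fertilizer, labor.

fertilizer, labor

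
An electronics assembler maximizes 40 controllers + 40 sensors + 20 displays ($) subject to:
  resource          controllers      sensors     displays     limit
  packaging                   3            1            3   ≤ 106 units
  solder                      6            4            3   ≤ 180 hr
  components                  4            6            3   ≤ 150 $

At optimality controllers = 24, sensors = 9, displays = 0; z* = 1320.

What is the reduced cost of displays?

-4

At the optimum: packaging uses 81 of 106 (slack = 25); solder uses 180 of 180 (binding); components uses 150 of 150 (binding).
Since packaging is not tight, its dual is 0.
Dual feasibility on the basic columns requires 6·y_solder + 4·y_components = 40, 4·y_solder + 6·y_components = 40.
→ y_solder = 4 and y_components = 4.
Reduced cost of displays: c₃ − yᵀa₃ = 20 − (4·3 + 4·3) = 20 − 24 = -4.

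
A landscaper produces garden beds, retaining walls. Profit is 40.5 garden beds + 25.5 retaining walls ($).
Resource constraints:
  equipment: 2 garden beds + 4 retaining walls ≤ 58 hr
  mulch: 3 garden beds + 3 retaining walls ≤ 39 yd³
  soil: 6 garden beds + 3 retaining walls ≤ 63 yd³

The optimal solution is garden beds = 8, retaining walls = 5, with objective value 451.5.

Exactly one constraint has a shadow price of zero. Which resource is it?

equipment: 36/58 (slack 22)
mulch: 39/39 (binding)
soil: 63/63 (binding)
By complementary slackness, a constraint with positive slack has shadow price 0 → equipment.

equipment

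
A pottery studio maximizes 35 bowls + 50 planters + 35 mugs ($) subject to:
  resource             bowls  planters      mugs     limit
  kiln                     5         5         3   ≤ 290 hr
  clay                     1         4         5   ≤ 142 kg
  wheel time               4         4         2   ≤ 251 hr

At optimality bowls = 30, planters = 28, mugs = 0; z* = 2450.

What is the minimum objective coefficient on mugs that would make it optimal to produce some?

43

Binding: kiln and clay. Non-binding: wheel time (19 unused).
Slack constraints have shadow price 0 (complementary slackness).
The binding rows give the dual system: 5·y_kiln + 1·y_clay = 35 and 5·y_kiln + 4·y_clay = 50.
This yields shadow prices y_kiln = 6, y_clay = 5.
mugs enters the basis when its profit ≥ yᵀa₃ = 6·3 + 5·5 = 43.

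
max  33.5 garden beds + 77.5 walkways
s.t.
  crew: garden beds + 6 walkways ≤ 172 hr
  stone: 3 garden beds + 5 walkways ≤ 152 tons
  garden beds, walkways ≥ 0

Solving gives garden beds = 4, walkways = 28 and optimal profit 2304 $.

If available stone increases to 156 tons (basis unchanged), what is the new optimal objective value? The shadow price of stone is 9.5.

2342

Δb = 4, so new z* = 2304 + (9.5)·(4) = 2304 + 38 = 2342.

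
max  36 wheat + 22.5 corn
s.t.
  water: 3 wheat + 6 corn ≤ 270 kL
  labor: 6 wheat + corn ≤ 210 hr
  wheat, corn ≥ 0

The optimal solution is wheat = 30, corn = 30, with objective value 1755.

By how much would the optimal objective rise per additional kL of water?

Check each constraint at x*: water 270/270 (tight); labor 210/210 (tight).
Dual feasibility on the basic columns requires 3·y_water + 6·y_labor = 36, 6·y_water + 1·y_labor = 22.5.
Solving: y_water = 3, y_labor = 4.5.
Shadow price of water = 3.

3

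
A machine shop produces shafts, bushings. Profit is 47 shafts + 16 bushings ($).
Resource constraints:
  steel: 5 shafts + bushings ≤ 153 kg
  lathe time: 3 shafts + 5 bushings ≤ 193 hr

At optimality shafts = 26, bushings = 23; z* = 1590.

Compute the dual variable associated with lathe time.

At the optimum: steel uses 153 of 153 (binding); lathe time uses 193 of 193 (binding).
Dual feasibility on the basic columns requires 5·y_steel + 3·y_lathe time = 47, 1·y_steel + 5·y_lathe time = 16.
This yields shadow prices y_steel = 8.5, y_lathe time = 1.5.
Shadow price of lathe time = 1.5.

1.5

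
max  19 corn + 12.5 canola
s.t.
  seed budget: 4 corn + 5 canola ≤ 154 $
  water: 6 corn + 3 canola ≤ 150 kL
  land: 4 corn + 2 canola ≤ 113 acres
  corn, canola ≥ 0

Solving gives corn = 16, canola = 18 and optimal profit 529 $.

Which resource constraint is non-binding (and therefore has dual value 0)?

land

seed budget: 154/154 (binding)
water: 150/150 (binding)
land: 100/113 (slack 13)
By complementary slackness, a constraint with positive slack has shadow price 0 → land.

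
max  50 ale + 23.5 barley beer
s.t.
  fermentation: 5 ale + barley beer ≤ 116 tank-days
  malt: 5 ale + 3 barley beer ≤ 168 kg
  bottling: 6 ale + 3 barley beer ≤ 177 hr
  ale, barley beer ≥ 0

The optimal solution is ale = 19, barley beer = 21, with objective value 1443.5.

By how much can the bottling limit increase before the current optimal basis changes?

9

Binding constraints: fermentation, bottling. The basis is B = [[5,1],[6,3]] with det 9.
Per unit increase in bottling, x* moves by d = (-0.1111, 0.5556).
The basis stays optimal until malt becomes binding; allowable increase = 9 hr.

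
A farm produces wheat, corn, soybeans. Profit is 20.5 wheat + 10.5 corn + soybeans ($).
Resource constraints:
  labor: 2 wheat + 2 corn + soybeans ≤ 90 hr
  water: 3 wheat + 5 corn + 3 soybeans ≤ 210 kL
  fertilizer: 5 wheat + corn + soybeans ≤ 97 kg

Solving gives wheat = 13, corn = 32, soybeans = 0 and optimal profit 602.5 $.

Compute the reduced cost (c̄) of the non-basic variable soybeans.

Binding: labor and fertilizer. Non-binding: water (11 unused).
Slack constraints have shadow price 0 (complementary slackness).
Dual feasibility on the basic columns requires 2·y_labor + 5·y_fertilizer = 20.5, 2·y_labor + 1·y_fertilizer = 10.5.
Solving: y_labor = 4, y_fertilizer = 2.5.
Reduced cost of soybeans: c₃ − yᵀa₃ = 1 − (4·1 + 2.5·1) = 1 − 6.5 = -5.5.

-5.5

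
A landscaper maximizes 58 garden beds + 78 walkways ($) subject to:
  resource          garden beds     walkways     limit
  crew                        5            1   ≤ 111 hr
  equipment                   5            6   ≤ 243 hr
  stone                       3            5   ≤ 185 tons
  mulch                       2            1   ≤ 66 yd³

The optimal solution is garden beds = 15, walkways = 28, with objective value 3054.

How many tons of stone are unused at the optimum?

0

stone used = 3·15 + 5·28 = 185; slack = 185 − 185 = 0.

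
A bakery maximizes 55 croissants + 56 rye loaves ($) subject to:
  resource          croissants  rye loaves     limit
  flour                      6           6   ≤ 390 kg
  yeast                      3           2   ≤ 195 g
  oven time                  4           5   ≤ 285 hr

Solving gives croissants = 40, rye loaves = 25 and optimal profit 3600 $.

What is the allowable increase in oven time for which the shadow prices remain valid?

40

Binding constraints: flour, oven time. The basis is B = [[6,6],[4,5]] with det 6.
Per unit increase in oven time, x* moves by d = (-1, 1).
The basis stays optimal until croissants reaches 0; allowable increase = 40 hr.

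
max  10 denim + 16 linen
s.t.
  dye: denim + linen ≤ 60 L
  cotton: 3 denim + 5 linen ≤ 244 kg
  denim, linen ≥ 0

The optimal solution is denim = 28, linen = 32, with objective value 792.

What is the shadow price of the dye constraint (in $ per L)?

1

At the optimum: dye uses 60 of 60 (binding); cotton uses 244 of 244 (binding).
The binding rows give the dual system: 1·y_dye + 3·y_cotton = 10 and 1·y_dye + 5·y_cotton = 16.
This yields shadow prices y_dye = 1, y_cotton = 3.
Shadow price of dye = 1.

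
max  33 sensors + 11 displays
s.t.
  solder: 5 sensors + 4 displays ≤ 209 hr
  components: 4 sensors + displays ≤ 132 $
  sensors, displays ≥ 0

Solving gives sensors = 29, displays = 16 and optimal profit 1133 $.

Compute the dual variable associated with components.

Both solder and components are binding at x*.
From A_Bᵀ y = c: 5·y_solder + 4·y_components = 33; 4·y_solder + 1·y_components = 11.
→ y_solder = 1 and y_components = 7.
Shadow price of components = 7.

7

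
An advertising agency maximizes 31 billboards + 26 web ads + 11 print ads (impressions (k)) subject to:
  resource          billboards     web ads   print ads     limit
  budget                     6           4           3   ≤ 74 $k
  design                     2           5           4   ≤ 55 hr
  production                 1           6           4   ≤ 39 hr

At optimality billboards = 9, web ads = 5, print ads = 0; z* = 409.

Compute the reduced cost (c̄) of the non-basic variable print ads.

-8

Binding: budget and production. Non-binding: design (12 unused).
Since design is not tight, its dual is 0.
The binding rows give the dual system: 6·y_budget + 1·y_production = 31 and 4·y_budget + 6·y_production = 26.
→ y_budget = 5 and y_production = 1.
Reduced cost of print ads: c₃ − yᵀa₃ = 11 − (5·3 + 1·4) = 11 − 19 = -8.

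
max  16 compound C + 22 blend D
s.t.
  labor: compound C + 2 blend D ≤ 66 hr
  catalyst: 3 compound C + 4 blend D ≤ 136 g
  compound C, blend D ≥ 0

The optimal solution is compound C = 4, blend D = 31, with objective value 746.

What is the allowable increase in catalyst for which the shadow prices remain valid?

62

Binding constraints: labor, catalyst. The basis is B = [[1,2],[3,4]] with det -2.
Per unit increase in catalyst, x* moves by d = (1, -0.5).
The basis stays optimal until blend D reaches 0; allowable increase = 62 g.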